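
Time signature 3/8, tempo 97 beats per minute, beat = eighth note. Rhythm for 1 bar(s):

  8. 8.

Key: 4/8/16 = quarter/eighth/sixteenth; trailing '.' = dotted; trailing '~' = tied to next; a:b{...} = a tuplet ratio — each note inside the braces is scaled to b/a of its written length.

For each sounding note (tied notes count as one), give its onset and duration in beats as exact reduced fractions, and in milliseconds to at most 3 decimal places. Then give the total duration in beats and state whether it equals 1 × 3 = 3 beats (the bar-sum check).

1) 0.0ms=0b +927.835ms=3/2b
2) 927.835ms=3/2b +927.835ms=3/2b
Σ=3b of 3 (97bpm 3/8) — PASS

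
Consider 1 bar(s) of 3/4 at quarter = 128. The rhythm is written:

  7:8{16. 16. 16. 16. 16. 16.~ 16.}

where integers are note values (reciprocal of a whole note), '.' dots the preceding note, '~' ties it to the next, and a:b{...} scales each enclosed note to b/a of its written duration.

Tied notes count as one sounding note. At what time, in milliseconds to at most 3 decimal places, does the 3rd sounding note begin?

note 3 onset = 6/7b = 401.786ms

1. 0.0ms @ 0 + 200.893ms (3/7)
2. 200.893ms @ 3/7 + 200.893ms (3/7)
3. 401.786ms @ 6/7 + 200.893ms (3/7)
4. 602.679ms @ 9/7 + 200.893ms (3/7)
5. 803.571ms @ 12/7 + 200.893ms (3/7)
6. 1004.464ms @ 15/7 + 401.786ms (6/7)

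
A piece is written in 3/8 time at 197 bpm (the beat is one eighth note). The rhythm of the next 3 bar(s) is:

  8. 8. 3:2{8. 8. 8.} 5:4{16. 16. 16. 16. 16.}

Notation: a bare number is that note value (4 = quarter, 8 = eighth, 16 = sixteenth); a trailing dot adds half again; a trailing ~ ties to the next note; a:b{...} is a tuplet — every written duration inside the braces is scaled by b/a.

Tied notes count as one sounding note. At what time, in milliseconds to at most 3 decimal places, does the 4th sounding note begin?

note 4 onset = 4b = 1218.274ms

1. 0.0ms @ 0 + 456.853ms (3/2)
2. 456.853ms @ 3/2 + 456.853ms (3/2)
3. 913.706ms @ 3 + 304.569ms (1)
4. 1218.274ms @ 4 + 304.569ms (1)
5. 1522.843ms @ 5 + 304.569ms (1)
6. 1827.411ms @ 6 + 182.741ms (3/5)
7. 2010.152ms @ 33/5 + 182.741ms (3/5)
8. 2192.893ms @ 36/5 + 182.741ms (3/5)
9. 2375.635ms @ 39/5 + 182.741ms (3/5)
10. 2558.376ms @ 42/5 + 182.741ms (3/5)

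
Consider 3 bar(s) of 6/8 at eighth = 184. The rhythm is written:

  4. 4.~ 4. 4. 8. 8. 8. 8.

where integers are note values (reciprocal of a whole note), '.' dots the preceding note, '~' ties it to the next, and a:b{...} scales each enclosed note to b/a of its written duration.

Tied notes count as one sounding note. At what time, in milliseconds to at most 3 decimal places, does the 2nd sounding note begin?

1. 0.0ms @ 0 + 978.261ms (3)
2. 978.261ms @ 3 + 1956.522ms (6)
3. 2934.783ms @ 9 + 978.261ms (3)
4. 3913.043ms @ 12 + 489.13ms (3/2)
5. 4402.174ms @ 27/2 + 489.13ms (3/2)
6. 4891.304ms @ 15 + 489.13ms (3/2)
7. 5380.435ms @ 33/2 + 489.13ms (3/2)

note 2 onset = 3b = 978.261ms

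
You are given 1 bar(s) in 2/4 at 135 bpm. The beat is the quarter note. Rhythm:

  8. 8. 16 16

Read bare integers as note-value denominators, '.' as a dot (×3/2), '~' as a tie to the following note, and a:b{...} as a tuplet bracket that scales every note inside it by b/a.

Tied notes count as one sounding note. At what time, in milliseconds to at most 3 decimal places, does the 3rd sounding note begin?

note 3 onset = 3/2b = 666.667ms

1. 0.0ms @ 0 + 333.333ms (3/4)
2. 333.333ms @ 3/4 + 333.333ms (3/4)
3. 666.667ms @ 3/2 + 111.111ms (1/4)
4. 777.778ms @ 7/4 + 111.111ms (1/4)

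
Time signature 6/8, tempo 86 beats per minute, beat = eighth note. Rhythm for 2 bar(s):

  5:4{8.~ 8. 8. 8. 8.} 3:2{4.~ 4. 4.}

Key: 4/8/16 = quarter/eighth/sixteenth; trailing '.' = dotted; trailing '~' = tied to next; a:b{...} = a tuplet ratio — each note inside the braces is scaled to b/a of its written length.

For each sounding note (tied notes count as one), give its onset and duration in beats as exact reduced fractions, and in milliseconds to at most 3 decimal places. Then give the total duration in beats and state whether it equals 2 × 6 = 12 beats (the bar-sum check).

1) 0.0ms=0b +1674.419ms=12/5b
2) 1674.419ms=12/5b +837.209ms=6/5b
3) 2511.628ms=18/5b +837.209ms=6/5b
4) 3348.837ms=24/5b +837.209ms=6/5b
5) 4186.047ms=6b +2790.698ms=4b
6) 6976.744ms=10b +1395.349ms=2b
Σ=12b of 12 (86bpm 6/8) — PASS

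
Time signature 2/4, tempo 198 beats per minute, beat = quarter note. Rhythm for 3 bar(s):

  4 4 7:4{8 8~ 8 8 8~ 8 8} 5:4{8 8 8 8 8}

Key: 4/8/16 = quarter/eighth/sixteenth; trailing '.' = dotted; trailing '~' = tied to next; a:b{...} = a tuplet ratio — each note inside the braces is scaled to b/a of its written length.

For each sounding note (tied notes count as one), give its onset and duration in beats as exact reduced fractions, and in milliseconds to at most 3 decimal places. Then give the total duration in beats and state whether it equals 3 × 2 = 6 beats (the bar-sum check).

1) 0.0ms=0b +303.03ms=1b
2) 303.03ms=1b +303.03ms=1b
3) 606.061ms=2b +86.58ms=2/7b
4) 692.641ms=16/7b +173.16ms=4/7b
5) 865.801ms=20/7b +86.58ms=2/7b
6) 952.381ms=22/7b +173.16ms=4/7b
7) 1125.541ms=26/7b +86.58ms=2/7b
8) 1212.121ms=4b +121.212ms=2/5b
9) 1333.333ms=22/5b +121.212ms=2/5b
10) 1454.545ms=24/5b +121.212ms=2/5b
11) 1575.758ms=26/5b +121.212ms=2/5b
12) 1696.97ms=28/5b +121.212ms=2/5b
Σ=6b of 6 (198bpm 2/4) — PASS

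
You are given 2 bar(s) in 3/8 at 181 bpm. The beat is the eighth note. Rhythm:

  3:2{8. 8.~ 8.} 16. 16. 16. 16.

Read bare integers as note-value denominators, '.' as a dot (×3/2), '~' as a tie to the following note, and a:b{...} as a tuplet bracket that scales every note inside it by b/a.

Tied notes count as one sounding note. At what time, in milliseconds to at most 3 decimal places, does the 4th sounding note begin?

1. 0.0ms @ 0 + 331.492ms (1)
2. 331.492ms @ 1 + 662.983ms (2)
3. 994.475ms @ 3 + 248.619ms (3/4)
4. 1243.094ms @ 15/4 + 248.619ms (3/4)
5. 1491.713ms @ 9/2 + 248.619ms (3/4)
6. 1740.331ms @ 21/4 + 248.619ms (3/4)

note 4 onset = 15/4b = 1243.094ms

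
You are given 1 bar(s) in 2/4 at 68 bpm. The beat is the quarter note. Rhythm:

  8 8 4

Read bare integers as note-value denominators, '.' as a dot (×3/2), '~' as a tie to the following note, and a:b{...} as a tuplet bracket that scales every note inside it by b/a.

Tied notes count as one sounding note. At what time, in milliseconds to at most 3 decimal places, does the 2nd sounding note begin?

1. 0.0ms @ 0 + 441.176ms (1/2)
2. 441.176ms @ 1/2 + 441.176ms (1/2)
3. 882.353ms @ 1 + 882.353ms (1)

note 2 onset = 1/2b = 441.176ms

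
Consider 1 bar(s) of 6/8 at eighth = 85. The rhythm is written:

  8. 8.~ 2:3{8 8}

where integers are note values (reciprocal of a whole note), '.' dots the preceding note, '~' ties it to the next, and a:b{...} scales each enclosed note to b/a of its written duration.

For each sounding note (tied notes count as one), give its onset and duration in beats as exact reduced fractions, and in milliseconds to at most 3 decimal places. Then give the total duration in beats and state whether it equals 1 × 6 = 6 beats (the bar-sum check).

1) 0.0ms=0b +1058.824ms=3/2b
2) 1058.824ms=3/2b +2117.647ms=3b
3) 3176.471ms=9/2b +1058.824ms=3/2b
Σ=6b of 6 (85bpm 6/8) — PASS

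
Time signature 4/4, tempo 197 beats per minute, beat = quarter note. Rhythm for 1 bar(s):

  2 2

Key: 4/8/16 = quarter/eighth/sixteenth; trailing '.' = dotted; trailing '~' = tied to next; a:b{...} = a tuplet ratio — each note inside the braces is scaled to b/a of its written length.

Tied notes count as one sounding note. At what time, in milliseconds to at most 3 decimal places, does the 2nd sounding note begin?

note 2 onset = 2b = 609.137ms

1. 0.0ms @ 0 + 609.137ms (2)
2. 609.137ms @ 2 + 609.137ms (2)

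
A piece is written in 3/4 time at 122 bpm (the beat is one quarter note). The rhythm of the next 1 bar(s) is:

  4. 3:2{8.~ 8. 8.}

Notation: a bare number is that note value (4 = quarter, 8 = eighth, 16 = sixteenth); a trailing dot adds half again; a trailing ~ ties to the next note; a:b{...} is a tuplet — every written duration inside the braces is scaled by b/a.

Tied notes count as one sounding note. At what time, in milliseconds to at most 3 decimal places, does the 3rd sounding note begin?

note 3 onset = 5/2b = 1229.508ms

1. 0.0ms @ 0 + 737.705ms (3/2)
2. 737.705ms @ 3/2 + 491.803ms (1)
3. 1229.508ms @ 5/2 + 245.902ms (1/2)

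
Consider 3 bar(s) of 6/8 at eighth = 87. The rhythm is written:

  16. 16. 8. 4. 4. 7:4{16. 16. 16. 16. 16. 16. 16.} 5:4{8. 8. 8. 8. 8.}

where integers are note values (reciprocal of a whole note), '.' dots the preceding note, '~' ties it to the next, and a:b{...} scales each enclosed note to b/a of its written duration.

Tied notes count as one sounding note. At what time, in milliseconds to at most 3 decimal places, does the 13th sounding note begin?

note 13 onset = 12b = 8275.862ms

1. 0.0ms @ 0 + 517.241ms (3/4)
2. 517.241ms @ 3/4 + 517.241ms (3/4)
3. 1034.483ms @ 3/2 + 1034.483ms (3/2)
4. 2068.966ms @ 3 + 2068.966ms (3)
5. 4137.931ms @ 6 + 2068.966ms (3)
6. 6206.897ms @ 9 + 295.567ms (3/7)
7. 6502.463ms @ 66/7 + 295.567ms (3/7)
8. 6798.03ms @ 69/7 + 295.567ms (3/7)
9. 7093.596ms @ 72/7 + 295.567ms (3/7)
10. 7389.163ms @ 75/7 + 295.567ms (3/7)
11. 7684.729ms @ 78/7 + 295.567ms (3/7)
12. 7980.296ms @ 81/7 + 295.567ms (3/7)
13. 8275.862ms @ 12 + 827.586ms (6/5)
14. 9103.448ms @ 66/5 + 827.586ms (6/5)
15. 9931.034ms @ 72/5 + 827.586ms (6/5)
16. 10758.621ms @ 78/5 + 827.586ms (6/5)
17. 11586.207ms @ 84/5 + 827.586ms (6/5)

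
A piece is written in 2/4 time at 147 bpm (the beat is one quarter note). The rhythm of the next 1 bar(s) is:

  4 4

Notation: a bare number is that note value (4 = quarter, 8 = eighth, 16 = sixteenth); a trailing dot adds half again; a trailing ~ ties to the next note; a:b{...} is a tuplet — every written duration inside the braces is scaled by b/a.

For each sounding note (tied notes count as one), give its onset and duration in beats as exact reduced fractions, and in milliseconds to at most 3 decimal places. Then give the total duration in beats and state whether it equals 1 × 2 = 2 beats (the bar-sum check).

1) 0.0ms=0b +408.163ms=1b
2) 408.163ms=1b +408.163ms=1b
Σ=2b of 2 (147bpm 2/4) — PASS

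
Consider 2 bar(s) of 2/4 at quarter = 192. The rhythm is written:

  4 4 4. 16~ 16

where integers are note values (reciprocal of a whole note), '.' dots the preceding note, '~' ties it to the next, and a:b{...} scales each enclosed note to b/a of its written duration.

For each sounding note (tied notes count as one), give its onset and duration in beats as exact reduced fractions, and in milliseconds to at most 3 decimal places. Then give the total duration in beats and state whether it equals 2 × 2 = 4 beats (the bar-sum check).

1) 0.0ms=0b +312.5ms=1b
2) 312.5ms=1b +312.5ms=1b
3) 625.0ms=2b +468.75ms=3/2b
4) 1093.75ms=7/2b +156.25ms=1/2b
Σ=4b of 4 (192bpm 2/4) — PASS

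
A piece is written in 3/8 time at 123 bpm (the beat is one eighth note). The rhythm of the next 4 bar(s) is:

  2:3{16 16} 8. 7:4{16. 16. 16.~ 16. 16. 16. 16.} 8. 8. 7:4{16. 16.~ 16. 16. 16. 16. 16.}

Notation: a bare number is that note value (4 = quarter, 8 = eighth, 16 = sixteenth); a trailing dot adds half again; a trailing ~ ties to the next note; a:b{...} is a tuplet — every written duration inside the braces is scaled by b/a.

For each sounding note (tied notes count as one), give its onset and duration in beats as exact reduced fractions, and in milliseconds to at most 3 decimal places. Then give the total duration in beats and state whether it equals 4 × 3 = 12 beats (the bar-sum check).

1) 0.0ms=0b +365.854ms=3/4b
2) 365.854ms=3/4b +365.854ms=3/4b
3) 731.707ms=3/2b +731.707ms=3/2b
4) 1463.415ms=3b +209.059ms=3/7b
5) 1672.474ms=24/7b +209.059ms=3/7b
6) 1881.533ms=27/7b +418.118ms=6/7b
7) 2299.652ms=33/7b +209.059ms=3/7b
8) 2508.711ms=36/7b +209.059ms=3/7b
9) 2717.77ms=39/7b +209.059ms=3/7b
10) 2926.829ms=6b +731.707ms=3/2b
11) 3658.537ms=15/2b +731.707ms=3/2b
12) 4390.244ms=9b +209.059ms=3/7b
13) 4599.303ms=66/7b +418.118ms=6/7b
14) 5017.422ms=72/7b +209.059ms=3/7b
15) 5226.481ms=75/7b +209.059ms=3/7b
16) 5435.54ms=78/7b +209.059ms=3/7b
17) 5644.599ms=81/7b +209.059ms=3/7b
Σ=12b of 12 (123bpm 3/8) — PASS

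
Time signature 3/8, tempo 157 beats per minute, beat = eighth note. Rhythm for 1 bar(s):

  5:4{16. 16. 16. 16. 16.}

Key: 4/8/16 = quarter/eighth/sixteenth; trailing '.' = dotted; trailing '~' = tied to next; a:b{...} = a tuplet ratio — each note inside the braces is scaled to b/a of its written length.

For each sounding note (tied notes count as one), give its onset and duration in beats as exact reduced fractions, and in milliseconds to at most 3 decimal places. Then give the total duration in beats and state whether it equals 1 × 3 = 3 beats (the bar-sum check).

1) 0.0ms=0b +229.299ms=3/5b
2) 229.299ms=3/5b +229.299ms=3/5b
3) 458.599ms=6/5b +229.299ms=3/5b
4) 687.898ms=9/5b +229.299ms=3/5b
5) 917.197ms=12/5b +229.299ms=3/5b
Σ=3b of 3 (157bpm 3/8) — PASS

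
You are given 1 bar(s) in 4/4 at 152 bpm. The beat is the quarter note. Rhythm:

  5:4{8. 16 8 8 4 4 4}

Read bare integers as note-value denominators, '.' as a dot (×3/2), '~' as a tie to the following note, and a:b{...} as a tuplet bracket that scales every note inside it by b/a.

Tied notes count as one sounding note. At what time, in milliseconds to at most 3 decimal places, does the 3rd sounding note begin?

note 3 onset = 4/5b = 315.789ms

1. 0.0ms @ 0 + 236.842ms (3/5)
2. 236.842ms @ 3/5 + 78.947ms (1/5)
3. 315.789ms @ 4/5 + 157.895ms (2/5)
4. 473.684ms @ 6/5 + 157.895ms (2/5)
5. 631.579ms @ 8/5 + 315.789ms (4/5)
6. 947.368ms @ 12/5 + 315.789ms (4/5)
7. 1263.158ms @ 16/5 + 315.789ms (4/5)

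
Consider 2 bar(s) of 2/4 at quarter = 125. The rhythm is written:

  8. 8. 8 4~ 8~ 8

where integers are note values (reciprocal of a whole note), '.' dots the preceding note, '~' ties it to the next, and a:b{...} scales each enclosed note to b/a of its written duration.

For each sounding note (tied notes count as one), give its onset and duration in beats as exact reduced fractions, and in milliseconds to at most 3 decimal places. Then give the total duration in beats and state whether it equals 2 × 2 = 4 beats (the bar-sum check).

1) 0.0ms=0b +360.0ms=3/4b
2) 360.0ms=3/4b +360.0ms=3/4b
3) 720.0ms=3/2b +240.0ms=1/2b
4) 960.0ms=2b +960.0ms=2b
Σ=4b of 4 (125bpm 2/4) — PASS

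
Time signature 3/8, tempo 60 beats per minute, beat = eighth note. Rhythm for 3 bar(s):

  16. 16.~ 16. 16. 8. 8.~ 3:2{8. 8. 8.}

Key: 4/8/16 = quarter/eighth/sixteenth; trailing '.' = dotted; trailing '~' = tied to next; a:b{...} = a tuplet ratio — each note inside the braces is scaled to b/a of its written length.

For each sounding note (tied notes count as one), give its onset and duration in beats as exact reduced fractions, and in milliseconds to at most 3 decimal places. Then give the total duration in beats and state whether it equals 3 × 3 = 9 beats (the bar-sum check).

1) 0.0ms=0b +750.0ms=3/4b
2) 750.0ms=3/4b +1500.0ms=3/2b
3) 2250.0ms=9/4b +750.0ms=3/4b
4) 3000.0ms=3b +1500.0ms=3/2b
5) 4500.0ms=9/2b +2500.0ms=5/2b
6) 7000.0ms=7b +1000.0ms=1b
7) 8000.0ms=8b +1000.0ms=1b
Σ=9b of 9 (60bpm 3/8) — PASS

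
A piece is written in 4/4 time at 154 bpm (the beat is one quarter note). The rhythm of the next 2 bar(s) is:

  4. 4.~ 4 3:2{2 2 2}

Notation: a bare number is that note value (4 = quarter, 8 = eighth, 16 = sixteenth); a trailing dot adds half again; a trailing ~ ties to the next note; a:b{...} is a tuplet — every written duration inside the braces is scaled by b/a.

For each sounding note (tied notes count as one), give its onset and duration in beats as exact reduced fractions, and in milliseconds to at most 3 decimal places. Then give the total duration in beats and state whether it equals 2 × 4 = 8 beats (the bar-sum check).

1) 0.0ms=0b +584.416ms=3/2b
2) 584.416ms=3/2b +974.026ms=5/2b
3) 1558.442ms=4b +519.481ms=4/3b
4) 2077.922ms=16/3b +519.481ms=4/3b
5) 2597.403ms=20/3b +519.481ms=4/3b
Σ=8b of 8 (154bpm 4/4) — PASS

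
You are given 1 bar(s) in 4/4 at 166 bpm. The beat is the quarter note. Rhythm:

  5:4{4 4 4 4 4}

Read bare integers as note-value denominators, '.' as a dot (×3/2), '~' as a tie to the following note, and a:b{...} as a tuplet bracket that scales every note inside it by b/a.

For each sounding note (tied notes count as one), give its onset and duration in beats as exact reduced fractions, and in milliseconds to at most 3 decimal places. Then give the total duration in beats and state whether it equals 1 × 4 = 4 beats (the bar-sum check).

1) 0.0ms=0b +289.157ms=4/5b
2) 289.157ms=4/5b +289.157ms=4/5b
3) 578.313ms=8/5b +289.157ms=4/5b
4) 867.47ms=12/5b +289.157ms=4/5b
5) 1156.627ms=16/5b +289.157ms=4/5b
Σ=4b of 4 (166bpm 4/4) — PASS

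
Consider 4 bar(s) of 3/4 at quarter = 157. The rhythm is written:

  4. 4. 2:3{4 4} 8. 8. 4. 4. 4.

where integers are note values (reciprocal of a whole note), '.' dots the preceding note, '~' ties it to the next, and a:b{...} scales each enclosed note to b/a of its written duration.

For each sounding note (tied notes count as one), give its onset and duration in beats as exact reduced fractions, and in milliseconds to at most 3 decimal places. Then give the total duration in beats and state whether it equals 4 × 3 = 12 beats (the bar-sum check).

1) 0.0ms=0b +573.248ms=3/2b
2) 573.248ms=3/2b +573.248ms=3/2b
3) 1146.497ms=3b +573.248ms=3/2b
4) 1719.745ms=9/2b +573.248ms=3/2b
5) 2292.994ms=6b +286.624ms=3/4b
6) 2579.618ms=27/4b +286.624ms=3/4b
7) 2866.242ms=15/2b +573.248ms=3/2b
8) 3439.49ms=9b +573.248ms=3/2b
9) 4012.739ms=21/2b +573.248ms=3/2b
Σ=12b of 12 (157bpm 3/4) — PASS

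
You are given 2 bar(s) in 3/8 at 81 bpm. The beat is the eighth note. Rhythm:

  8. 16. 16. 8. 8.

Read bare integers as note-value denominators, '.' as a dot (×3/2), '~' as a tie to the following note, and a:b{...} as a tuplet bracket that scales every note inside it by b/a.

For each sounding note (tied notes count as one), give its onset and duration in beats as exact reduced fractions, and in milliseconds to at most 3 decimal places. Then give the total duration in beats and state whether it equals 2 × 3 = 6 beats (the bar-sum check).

1) 0.0ms=0b +1111.111ms=3/2b
2) 1111.111ms=3/2b +555.556ms=3/4b
3) 1666.667ms=9/4b +555.556ms=3/4b
4) 2222.222ms=3b +1111.111ms=3/2b
5) 3333.333ms=9/2b +1111.111ms=3/2b
Σ=6b of 6 (81bpm 3/8) — PASS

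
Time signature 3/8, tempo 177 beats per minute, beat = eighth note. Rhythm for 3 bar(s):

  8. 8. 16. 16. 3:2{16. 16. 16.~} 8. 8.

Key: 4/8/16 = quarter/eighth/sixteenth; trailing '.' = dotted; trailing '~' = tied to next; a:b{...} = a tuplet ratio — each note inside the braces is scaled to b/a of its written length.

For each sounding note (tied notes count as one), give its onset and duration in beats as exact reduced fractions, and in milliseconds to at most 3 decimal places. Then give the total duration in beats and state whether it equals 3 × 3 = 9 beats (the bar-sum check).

1) 0.0ms=0b +508.475ms=3/2b
2) 508.475ms=3/2b +508.475ms=3/2b
3) 1016.949ms=3b +254.237ms=3/4b
4) 1271.186ms=15/4b +254.237ms=3/4b
5) 1525.424ms=9/2b +169.492ms=1/2b
6) 1694.915ms=5b +169.492ms=1/2b
7) 1864.407ms=11/2b +677.966ms=2b
8) 2542.373ms=15/2b +508.475ms=3/2b
Σ=9b of 9 (177bpm 3/8) — PASS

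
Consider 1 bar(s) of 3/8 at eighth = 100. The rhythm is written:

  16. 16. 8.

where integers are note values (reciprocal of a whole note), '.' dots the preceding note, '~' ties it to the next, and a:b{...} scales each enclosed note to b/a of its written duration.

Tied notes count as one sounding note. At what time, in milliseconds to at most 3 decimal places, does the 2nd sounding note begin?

1. 0.0ms @ 0 + 450.0ms (3/4)
2. 450.0ms @ 3/4 + 450.0ms (3/4)
3. 900.0ms @ 3/2 + 900.0ms (3/2)

note 2 onset = 3/4b = 450.0ms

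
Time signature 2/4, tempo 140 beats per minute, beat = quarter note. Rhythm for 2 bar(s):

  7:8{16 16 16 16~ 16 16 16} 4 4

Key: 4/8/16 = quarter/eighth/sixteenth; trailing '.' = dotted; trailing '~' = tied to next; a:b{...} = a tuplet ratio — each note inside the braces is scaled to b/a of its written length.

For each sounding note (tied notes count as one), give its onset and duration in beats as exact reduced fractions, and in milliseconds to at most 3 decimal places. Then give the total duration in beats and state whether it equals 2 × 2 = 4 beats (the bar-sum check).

1) 0.0ms=0b +122.449ms=2/7b
2) 122.449ms=2/7b +122.449ms=2/7b
3) 244.898ms=4/7b +122.449ms=2/7b
4) 367.347ms=6/7b +244.898ms=4/7b
5) 612.245ms=10/7b +122.449ms=2/7b
6) 734.694ms=12/7b +122.449ms=2/7b
7) 857.143ms=2b +428.571ms=1b
8) 1285.714ms=3b +428.571ms=1b
Σ=4b of 4 (140bpm 2/4) — PASS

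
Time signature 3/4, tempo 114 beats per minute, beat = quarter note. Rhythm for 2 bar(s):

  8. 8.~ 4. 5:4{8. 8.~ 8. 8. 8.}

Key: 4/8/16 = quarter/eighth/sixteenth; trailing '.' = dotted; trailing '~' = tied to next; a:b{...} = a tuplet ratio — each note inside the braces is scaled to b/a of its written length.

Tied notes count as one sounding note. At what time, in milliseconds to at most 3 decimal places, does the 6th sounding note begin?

1. 0.0ms @ 0 + 394.737ms (3/4)
2. 394.737ms @ 3/4 + 1184.211ms (9/4)
3. 1578.947ms @ 3 + 315.789ms (3/5)
4. 1894.737ms @ 18/5 + 631.579ms (6/5)
5. 2526.316ms @ 24/5 + 315.789ms (3/5)
6. 2842.105ms @ 27/5 + 315.789ms (3/5)

note 6 onset = 27/5b = 2842.105ms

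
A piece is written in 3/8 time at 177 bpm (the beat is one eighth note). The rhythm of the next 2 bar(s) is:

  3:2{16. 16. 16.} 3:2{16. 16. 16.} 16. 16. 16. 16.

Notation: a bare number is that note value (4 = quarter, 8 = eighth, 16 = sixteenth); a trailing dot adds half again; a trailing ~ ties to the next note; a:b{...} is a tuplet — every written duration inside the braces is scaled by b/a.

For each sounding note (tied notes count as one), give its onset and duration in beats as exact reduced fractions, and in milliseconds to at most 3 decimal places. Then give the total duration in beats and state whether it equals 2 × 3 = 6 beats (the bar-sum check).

1) 0.0ms=0b +169.492ms=1/2b
2) 169.492ms=1/2b +169.492ms=1/2b
3) 338.983ms=1b +169.492ms=1/2b
4) 508.475ms=3/2b +169.492ms=1/2b
5) 677.966ms=2b +169.492ms=1/2b
6) 847.458ms=5/2b +169.492ms=1/2b
7) 1016.949ms=3b +254.237ms=3/4b
8) 1271.186ms=15/4b +254.237ms=3/4b
9) 1525.424ms=9/2b +254.237ms=3/4b
10) 1779.661ms=21/4b +254.237ms=3/4b
Σ=6b of 6 (177bpm 3/8) — PASS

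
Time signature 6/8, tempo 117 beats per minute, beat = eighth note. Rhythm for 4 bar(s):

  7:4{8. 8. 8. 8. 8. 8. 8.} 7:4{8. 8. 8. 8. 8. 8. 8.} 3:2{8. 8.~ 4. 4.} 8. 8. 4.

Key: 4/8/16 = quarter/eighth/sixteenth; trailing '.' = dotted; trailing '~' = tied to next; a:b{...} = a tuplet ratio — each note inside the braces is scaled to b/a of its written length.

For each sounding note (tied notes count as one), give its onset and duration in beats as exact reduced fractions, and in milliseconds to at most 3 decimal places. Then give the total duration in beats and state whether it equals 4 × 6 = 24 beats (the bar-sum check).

1) 0.0ms=0b +439.56ms=6/7b
2) 439.56ms=6/7b +439.56ms=6/7b
3) 879.121ms=12/7b +439.56ms=6/7b
4) 1318.681ms=18/7b +439.56ms=6/7b
5) 1758.242ms=24/7b +439.56ms=6/7b
6) 2197.802ms=30/7b +439.56ms=6/7b
7) 2637.363ms=36/7b +439.56ms=6/7b
8) 3076.923ms=6b +439.56ms=6/7b
9) 3516.484ms=48/7b +439.56ms=6/7b
10) 3956.044ms=54/7b +439.56ms=6/7b
11) 4395.604ms=60/7b +439.56ms=6/7b
12) 4835.165ms=66/7b +439.56ms=6/7b
13) 5274.725ms=72/7b +439.56ms=6/7b
14) 5714.286ms=78/7b +439.56ms=6/7b
15) 6153.846ms=12b +512.821ms=1b
16) 6666.667ms=13b +1538.462ms=3b
17) 8205.128ms=16b +1025.641ms=2b
18) 9230.769ms=18b +769.231ms=3/2b
19) 10000.0ms=39/2b +769.231ms=3/2b
20) 10769.231ms=21b +1538.462ms=3b
Σ=24b of 24 (117bpm 6/8) — PASS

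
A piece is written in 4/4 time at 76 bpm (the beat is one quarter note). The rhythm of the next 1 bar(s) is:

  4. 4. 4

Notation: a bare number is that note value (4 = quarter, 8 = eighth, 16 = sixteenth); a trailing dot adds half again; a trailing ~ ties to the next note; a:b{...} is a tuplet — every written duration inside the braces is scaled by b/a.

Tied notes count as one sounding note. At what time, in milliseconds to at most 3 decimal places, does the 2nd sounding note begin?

note 2 onset = 3/2b = 1184.211ms

1. 0.0ms @ 0 + 1184.211ms (3/2)
2. 1184.211ms @ 3/2 + 1184.211ms (3/2)
3. 2368.421ms @ 3 + 789.474ms (1)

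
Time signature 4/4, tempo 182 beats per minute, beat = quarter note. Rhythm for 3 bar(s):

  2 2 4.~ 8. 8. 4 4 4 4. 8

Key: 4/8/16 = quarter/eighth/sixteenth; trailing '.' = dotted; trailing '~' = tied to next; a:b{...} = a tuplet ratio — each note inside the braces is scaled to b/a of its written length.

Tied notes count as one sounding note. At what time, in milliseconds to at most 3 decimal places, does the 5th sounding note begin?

1. 0.0ms @ 0 + 659.341ms (2)
2. 659.341ms @ 2 + 659.341ms (2)
3. 1318.681ms @ 4 + 741.758ms (9/4)
4. 2060.44ms @ 25/4 + 247.253ms (3/4)
5. 2307.692ms @ 7 + 329.67ms (1)
6. 2637.363ms @ 8 + 329.67ms (1)
7. 2967.033ms @ 9 + 329.67ms (1)
8. 3296.703ms @ 10 + 494.505ms (3/2)
9. 3791.209ms @ 23/2 + 164.835ms (1/2)

note 5 onset = 7b = 2307.692ms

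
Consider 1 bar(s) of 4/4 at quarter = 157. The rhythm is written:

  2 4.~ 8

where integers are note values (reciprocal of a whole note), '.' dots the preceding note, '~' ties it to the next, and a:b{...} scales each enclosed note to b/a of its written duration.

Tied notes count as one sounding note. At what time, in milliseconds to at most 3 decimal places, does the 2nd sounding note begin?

1. 0.0ms @ 0 + 764.331ms (2)
2. 764.331ms @ 2 + 764.331ms (2)

note 2 onset = 2b = 764.331ms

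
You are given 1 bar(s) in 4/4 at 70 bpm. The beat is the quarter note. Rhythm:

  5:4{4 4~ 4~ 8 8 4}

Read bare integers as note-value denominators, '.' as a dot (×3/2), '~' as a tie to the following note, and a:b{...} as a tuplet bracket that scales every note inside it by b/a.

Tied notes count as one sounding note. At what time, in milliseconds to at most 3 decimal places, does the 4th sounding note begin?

1. 0.0ms @ 0 + 685.714ms (4/5)
2. 685.714ms @ 4/5 + 1714.286ms (2)
3. 2400.0ms @ 14/5 + 342.857ms (2/5)
4. 2742.857ms @ 16/5 + 685.714ms (4/5)

note 4 onset = 16/5b = 2742.857ms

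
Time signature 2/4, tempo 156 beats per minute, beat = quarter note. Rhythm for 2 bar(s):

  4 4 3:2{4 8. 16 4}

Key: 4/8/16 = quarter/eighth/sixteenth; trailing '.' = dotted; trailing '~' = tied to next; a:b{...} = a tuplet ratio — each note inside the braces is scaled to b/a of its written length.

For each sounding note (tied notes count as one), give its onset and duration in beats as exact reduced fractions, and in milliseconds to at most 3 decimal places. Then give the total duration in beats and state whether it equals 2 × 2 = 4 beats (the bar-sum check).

1) 0.0ms=0b +384.615ms=1b
2) 384.615ms=1b +384.615ms=1b
3) 769.231ms=2b +256.41ms=2/3b
4) 1025.641ms=8/3b +192.308ms=1/2b
5) 1217.949ms=19/6b +64.103ms=1/6b
6) 1282.051ms=10/3b +256.41ms=2/3b
Σ=4b of 4 (156bpm 2/4) — PASS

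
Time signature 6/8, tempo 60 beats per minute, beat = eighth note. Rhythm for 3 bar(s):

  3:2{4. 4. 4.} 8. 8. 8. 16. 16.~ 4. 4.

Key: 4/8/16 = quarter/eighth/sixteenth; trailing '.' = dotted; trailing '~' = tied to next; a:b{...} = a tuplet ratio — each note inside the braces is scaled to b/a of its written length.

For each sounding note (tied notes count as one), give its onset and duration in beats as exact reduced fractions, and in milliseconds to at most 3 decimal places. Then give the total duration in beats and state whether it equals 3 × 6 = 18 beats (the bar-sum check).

1) 0.0ms=0b +2000.0ms=2b
2) 2000.0ms=2b +2000.0ms=2b
3) 4000.0ms=4b +2000.0ms=2b
4) 6000.0ms=6b +1500.0ms=3/2b
5) 7500.0ms=15/2b +1500.0ms=3/2b
6) 9000.0ms=9b +1500.0ms=3/2b
7) 10500.0ms=21/2b +750.0ms=3/4b
8) 11250.0ms=45/4b +3750.0ms=15/4b
9) 15000.0ms=15b +3000.0ms=3b
Σ=18b of 18 (60bpm 6/8) — PASS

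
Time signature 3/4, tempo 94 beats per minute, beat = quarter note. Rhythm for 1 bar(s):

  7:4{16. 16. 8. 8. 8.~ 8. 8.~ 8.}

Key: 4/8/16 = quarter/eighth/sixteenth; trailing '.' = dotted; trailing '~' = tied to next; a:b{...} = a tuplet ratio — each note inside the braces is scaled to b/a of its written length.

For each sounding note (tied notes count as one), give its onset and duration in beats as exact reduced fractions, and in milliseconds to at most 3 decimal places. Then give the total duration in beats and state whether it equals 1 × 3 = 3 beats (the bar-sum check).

1) 0.0ms=0b +136.778ms=3/14b
2) 136.778ms=3/14b +136.778ms=3/14b
3) 273.556ms=3/7b +273.556ms=3/7b
4) 547.112ms=6/7b +273.556ms=3/7b
5) 820.669ms=9/7b +547.112ms=6/7b
6) 1367.781ms=15/7b +547.112ms=6/7b
Σ=3b of 3 (94bpm 3/4) — PASS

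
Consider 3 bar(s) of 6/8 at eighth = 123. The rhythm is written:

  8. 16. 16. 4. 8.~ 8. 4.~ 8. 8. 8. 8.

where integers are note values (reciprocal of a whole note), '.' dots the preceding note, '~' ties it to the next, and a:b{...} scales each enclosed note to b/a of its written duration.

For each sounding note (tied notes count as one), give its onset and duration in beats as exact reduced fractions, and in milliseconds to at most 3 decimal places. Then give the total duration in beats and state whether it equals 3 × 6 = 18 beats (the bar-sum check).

1) 0.0ms=0b +731.707ms=3/2b
2) 731.707ms=3/2b +365.854ms=3/4b
3) 1097.561ms=9/4b +365.854ms=3/4b
4) 1463.415ms=3b +1463.415ms=3b
5) 2926.829ms=6b +1463.415ms=3b
6) 4390.244ms=9b +2195.122ms=9/2b
7) 6585.366ms=27/2b +731.707ms=3/2b
8) 7317.073ms=15b +731.707ms=3/2b
9) 8048.78ms=33/2b +731.707ms=3/2b
Σ=18b of 18 (123bpm 6/8) — PASS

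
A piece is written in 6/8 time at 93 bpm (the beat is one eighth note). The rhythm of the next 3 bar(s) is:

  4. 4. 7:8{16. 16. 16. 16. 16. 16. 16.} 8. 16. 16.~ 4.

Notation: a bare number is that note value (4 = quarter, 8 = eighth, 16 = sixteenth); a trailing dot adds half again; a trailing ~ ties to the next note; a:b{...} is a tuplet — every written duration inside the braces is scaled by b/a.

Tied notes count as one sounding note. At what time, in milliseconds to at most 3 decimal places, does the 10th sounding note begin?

1. 0.0ms @ 0 + 1935.484ms (3)
2. 1935.484ms @ 3 + 1935.484ms (3)
3. 3870.968ms @ 6 + 552.995ms (6/7)
4. 4423.963ms @ 48/7 + 552.995ms (6/7)
5. 4976.959ms @ 54/7 + 552.995ms (6/7)
6. 5529.954ms @ 60/7 + 552.995ms (6/7)
7. 6082.949ms @ 66/7 + 552.995ms (6/7)
8. 6635.945ms @ 72/7 + 552.995ms (6/7)
9. 7188.94ms @ 78/7 + 552.995ms (6/7)
10. 7741.935ms @ 12 + 967.742ms (3/2)
11. 8709.677ms @ 27/2 + 483.871ms (3/4)
12. 9193.548ms @ 57/4 + 2419.355ms (15/4)

note 10 onset = 12b = 7741.935ms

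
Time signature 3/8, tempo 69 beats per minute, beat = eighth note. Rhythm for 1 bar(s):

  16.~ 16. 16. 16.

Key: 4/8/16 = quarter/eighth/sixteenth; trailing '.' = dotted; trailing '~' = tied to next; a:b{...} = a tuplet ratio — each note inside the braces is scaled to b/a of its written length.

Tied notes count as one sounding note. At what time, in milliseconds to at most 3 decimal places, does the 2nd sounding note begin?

note 2 onset = 3/2b = 1304.348ms

1. 0.0ms @ 0 + 1304.348ms (3/2)
2. 1304.348ms @ 3/2 + 652.174ms (3/4)
3. 1956.522ms @ 9/4 + 652.174ms (3/4)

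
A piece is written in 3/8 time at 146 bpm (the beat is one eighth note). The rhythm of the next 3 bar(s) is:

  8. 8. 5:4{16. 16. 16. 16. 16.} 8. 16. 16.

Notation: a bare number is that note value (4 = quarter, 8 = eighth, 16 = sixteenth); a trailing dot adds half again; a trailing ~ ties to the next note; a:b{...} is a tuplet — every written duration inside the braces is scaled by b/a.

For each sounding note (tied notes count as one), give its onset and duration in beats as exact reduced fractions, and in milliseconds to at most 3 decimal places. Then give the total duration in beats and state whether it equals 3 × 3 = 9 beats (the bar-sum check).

1) 0.0ms=0b +616.438ms=3/2b
2) 616.438ms=3/2b +616.438ms=3/2b
3) 1232.877ms=3b +246.575ms=3/5b
4) 1479.452ms=18/5b +246.575ms=3/5b
5) 1726.027ms=21/5b +246.575ms=3/5b
6) 1972.603ms=24/5b +246.575ms=3/5b
7) 2219.178ms=27/5b +246.575ms=3/5b
8) 2465.753ms=6b +616.438ms=3/2b
9) 3082.192ms=15/2b +308.219ms=3/4b
10) 3390.411ms=33/4b +308.219ms=3/4b
Σ=9b of 9 (146bpm 3/8) — PASS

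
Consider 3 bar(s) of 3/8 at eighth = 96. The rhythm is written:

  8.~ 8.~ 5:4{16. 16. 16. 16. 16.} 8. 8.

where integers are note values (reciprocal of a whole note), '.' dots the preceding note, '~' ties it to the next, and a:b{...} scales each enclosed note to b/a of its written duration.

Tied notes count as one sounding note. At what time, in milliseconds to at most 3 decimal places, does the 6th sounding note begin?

note 6 onset = 6b = 3750.0ms

1. 0.0ms @ 0 + 2250.0ms (18/5)
2. 2250.0ms @ 18/5 + 375.0ms (3/5)
3. 2625.0ms @ 21/5 + 375.0ms (3/5)
4. 3000.0ms @ 24/5 + 375.0ms (3/5)
5. 3375.0ms @ 27/5 + 375.0ms (3/5)
6. 3750.0ms @ 6 + 937.5ms (3/2)
7. 4687.5ms @ 15/2 + 937.5ms (3/2)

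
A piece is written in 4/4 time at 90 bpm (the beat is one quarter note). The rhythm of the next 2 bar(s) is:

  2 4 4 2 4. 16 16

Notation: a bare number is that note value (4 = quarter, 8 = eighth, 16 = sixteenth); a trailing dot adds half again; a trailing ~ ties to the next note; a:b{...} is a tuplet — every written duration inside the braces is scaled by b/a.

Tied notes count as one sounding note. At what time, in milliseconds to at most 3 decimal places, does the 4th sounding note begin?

note 4 onset = 4b = 2666.667ms

1. 0.0ms @ 0 + 1333.333ms (2)
2. 1333.333ms @ 2 + 666.667ms (1)
3. 2000.0ms @ 3 + 666.667ms (1)
4. 2666.667ms @ 4 + 1333.333ms (2)
5. 4000.0ms @ 6 + 1000.0ms (3/2)
6. 5000.0ms @ 15/2 + 166.667ms (1/4)
7. 5166.667ms @ 31/4 + 166.667ms (1/4)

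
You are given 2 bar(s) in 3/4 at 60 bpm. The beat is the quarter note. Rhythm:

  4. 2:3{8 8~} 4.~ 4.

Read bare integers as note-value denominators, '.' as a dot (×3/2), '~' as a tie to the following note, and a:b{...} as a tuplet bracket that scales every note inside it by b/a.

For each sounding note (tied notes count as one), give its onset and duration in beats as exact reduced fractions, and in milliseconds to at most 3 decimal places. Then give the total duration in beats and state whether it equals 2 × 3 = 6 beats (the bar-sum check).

1) 0.0ms=0b +1500.0ms=3/2b
2) 1500.0ms=3/2b +750.0ms=3/4b
3) 2250.0ms=9/4b +3750.0ms=15/4b
Σ=6b of 6 (60bpm 3/4) — PASS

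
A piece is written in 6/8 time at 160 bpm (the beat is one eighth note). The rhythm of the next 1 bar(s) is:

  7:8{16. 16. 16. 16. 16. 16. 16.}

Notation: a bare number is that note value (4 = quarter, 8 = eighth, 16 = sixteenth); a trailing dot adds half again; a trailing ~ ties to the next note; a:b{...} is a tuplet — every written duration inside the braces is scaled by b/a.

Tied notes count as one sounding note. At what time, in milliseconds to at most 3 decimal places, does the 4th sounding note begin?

note 4 onset = 18/7b = 964.286ms

1. 0.0ms @ 0 + 321.429ms (6/7)
2. 321.429ms @ 6/7 + 321.429ms (6/7)
3. 642.857ms @ 12/7 + 321.429ms (6/7)
4. 964.286ms @ 18/7 + 321.429ms (6/7)
5. 1285.714ms @ 24/7 + 321.429ms (6/7)
6. 1607.143ms @ 30/7 + 321.429ms (6/7)
7. 1928.571ms @ 36/7 + 321.429ms (6/7)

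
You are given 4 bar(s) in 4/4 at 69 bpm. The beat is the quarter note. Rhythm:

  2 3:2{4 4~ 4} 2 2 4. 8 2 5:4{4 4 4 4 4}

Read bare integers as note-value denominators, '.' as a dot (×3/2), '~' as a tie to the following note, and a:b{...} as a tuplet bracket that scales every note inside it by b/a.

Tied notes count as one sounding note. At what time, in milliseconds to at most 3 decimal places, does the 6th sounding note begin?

note 6 onset = 8b = 6956.522ms

1. 0.0ms @ 0 + 1739.13ms (2)
2. 1739.13ms @ 2 + 579.71ms (2/3)
3. 2318.841ms @ 8/3 + 1159.42ms (4/3)
4. 3478.261ms @ 4 + 1739.13ms (2)
5. 5217.391ms @ 6 + 1739.13ms (2)
6. 6956.522ms @ 8 + 1304.348ms (3/2)
7. 8260.87ms @ 19/2 + 434.783ms (1/2)
8. 8695.652ms @ 10 + 1739.13ms (2)
9. 10434.783ms @ 12 + 695.652ms (4/5)
10. 11130.435ms @ 64/5 + 695.652ms (4/5)
11. 11826.087ms @ 68/5 + 695.652ms (4/5)
12. 12521.739ms @ 72/5 + 695.652ms (4/5)
13. 13217.391ms @ 76/5 + 695.652ms (4/5)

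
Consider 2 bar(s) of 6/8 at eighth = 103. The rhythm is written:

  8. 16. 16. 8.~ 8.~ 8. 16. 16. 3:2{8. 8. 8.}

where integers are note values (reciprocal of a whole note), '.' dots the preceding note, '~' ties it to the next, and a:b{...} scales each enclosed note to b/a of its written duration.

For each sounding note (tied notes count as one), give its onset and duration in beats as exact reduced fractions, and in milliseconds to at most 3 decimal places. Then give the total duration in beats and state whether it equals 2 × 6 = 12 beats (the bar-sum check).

1) 0.0ms=0b +873.786ms=3/2b
2) 873.786ms=3/2b +436.893ms=3/4b
3) 1310.68ms=9/4b +436.893ms=3/4b
4) 1747.573ms=3b +2621.359ms=9/2b
5) 4368.932ms=15/2b +436.893ms=3/4b
6) 4805.825ms=33/4b +436.893ms=3/4b
7) 5242.718ms=9b +582.524ms=1b
8) 5825.243ms=10b +582.524ms=1b
9) 6407.767ms=11b +582.524ms=1b
Σ=12b of 12 (103bpm 6/8) — PASS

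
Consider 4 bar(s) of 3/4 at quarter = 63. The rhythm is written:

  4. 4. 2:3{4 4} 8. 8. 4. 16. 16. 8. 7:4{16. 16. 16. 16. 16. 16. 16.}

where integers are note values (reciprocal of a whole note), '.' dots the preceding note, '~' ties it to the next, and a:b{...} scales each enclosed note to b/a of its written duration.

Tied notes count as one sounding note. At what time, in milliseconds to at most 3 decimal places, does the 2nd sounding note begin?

note 2 onset = 3/2b = 1428.571ms

1. 0.0ms @ 0 + 1428.571ms (3/2)
2. 1428.571ms @ 3/2 + 1428.571ms (3/2)
3. 2857.143ms @ 3 + 1428.571ms (3/2)
4. 4285.714ms @ 9/2 + 1428.571ms (3/2)
5. 5714.286ms @ 6 + 714.286ms (3/4)
6. 6428.571ms @ 27/4 + 714.286ms (3/4)
7. 7142.857ms @ 15/2 + 1428.571ms (3/2)
8. 8571.429ms @ 9 + 357.143ms (3/8)
9. 8928.571ms @ 75/8 + 357.143ms (3/8)
10. 9285.714ms @ 39/4 + 714.286ms (3/4)
11. 10000.0ms @ 21/2 + 204.082ms (3/14)
12. 10204.082ms @ 75/7 + 204.082ms (3/14)
13. 10408.163ms @ 153/14 + 204.082ms (3/14)
14. 10612.245ms @ 78/7 + 204.082ms (3/14)
15. 10816.327ms @ 159/14 + 204.082ms (3/14)
16. 11020.408ms @ 81/7 + 204.082ms (3/14)
17. 11224.49ms @ 165/14 + 204.082ms (3/14)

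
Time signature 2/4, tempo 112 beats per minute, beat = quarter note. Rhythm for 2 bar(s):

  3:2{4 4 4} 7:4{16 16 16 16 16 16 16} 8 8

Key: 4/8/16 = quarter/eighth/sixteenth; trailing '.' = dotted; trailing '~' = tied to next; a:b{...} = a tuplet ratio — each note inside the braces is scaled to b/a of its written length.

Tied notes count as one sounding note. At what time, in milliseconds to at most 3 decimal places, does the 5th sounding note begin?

1. 0.0ms @ 0 + 357.143ms (2/3)
2. 357.143ms @ 2/3 + 357.143ms (2/3)
3. 714.286ms @ 4/3 + 357.143ms (2/3)
4. 1071.429ms @ 2 + 76.531ms (1/7)
5. 1147.959ms @ 15/7 + 76.531ms (1/7)
6. 1224.49ms @ 16/7 + 76.531ms (1/7)
7. 1301.02ms @ 17/7 + 76.531ms (1/7)
8. 1377.551ms @ 18/7 + 76.531ms (1/7)
9. 1454.082ms @ 19/7 + 76.531ms (1/7)
10. 1530.612ms @ 20/7 + 76.531ms (1/7)
11. 1607.143ms @ 3 + 267.857ms (1/2)
12. 1875.0ms @ 7/2 + 267.857ms (1/2)

note 5 onset = 15/7b = 1147.959ms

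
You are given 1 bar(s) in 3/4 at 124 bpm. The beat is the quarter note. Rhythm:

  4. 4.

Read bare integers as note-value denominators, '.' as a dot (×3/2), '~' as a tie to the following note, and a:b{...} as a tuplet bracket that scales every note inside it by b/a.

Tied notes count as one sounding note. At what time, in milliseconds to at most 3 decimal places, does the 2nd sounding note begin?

1. 0.0ms @ 0 + 725.806ms (3/2)
2. 725.806ms @ 3/2 + 725.806ms (3/2)

note 2 onset = 3/2b = 725.806ms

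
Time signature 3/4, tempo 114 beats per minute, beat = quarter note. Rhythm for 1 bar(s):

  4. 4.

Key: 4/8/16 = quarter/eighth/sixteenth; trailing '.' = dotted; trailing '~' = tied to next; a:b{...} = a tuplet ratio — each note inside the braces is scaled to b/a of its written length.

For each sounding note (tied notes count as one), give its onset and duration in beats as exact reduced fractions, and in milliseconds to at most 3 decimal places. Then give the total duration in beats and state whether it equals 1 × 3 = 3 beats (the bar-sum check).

1) 0.0ms=0b +789.474ms=3/2b
2) 789.474ms=3/2b +789.474ms=3/2b
Σ=3b of 3 (114bpm 3/4) — PASS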